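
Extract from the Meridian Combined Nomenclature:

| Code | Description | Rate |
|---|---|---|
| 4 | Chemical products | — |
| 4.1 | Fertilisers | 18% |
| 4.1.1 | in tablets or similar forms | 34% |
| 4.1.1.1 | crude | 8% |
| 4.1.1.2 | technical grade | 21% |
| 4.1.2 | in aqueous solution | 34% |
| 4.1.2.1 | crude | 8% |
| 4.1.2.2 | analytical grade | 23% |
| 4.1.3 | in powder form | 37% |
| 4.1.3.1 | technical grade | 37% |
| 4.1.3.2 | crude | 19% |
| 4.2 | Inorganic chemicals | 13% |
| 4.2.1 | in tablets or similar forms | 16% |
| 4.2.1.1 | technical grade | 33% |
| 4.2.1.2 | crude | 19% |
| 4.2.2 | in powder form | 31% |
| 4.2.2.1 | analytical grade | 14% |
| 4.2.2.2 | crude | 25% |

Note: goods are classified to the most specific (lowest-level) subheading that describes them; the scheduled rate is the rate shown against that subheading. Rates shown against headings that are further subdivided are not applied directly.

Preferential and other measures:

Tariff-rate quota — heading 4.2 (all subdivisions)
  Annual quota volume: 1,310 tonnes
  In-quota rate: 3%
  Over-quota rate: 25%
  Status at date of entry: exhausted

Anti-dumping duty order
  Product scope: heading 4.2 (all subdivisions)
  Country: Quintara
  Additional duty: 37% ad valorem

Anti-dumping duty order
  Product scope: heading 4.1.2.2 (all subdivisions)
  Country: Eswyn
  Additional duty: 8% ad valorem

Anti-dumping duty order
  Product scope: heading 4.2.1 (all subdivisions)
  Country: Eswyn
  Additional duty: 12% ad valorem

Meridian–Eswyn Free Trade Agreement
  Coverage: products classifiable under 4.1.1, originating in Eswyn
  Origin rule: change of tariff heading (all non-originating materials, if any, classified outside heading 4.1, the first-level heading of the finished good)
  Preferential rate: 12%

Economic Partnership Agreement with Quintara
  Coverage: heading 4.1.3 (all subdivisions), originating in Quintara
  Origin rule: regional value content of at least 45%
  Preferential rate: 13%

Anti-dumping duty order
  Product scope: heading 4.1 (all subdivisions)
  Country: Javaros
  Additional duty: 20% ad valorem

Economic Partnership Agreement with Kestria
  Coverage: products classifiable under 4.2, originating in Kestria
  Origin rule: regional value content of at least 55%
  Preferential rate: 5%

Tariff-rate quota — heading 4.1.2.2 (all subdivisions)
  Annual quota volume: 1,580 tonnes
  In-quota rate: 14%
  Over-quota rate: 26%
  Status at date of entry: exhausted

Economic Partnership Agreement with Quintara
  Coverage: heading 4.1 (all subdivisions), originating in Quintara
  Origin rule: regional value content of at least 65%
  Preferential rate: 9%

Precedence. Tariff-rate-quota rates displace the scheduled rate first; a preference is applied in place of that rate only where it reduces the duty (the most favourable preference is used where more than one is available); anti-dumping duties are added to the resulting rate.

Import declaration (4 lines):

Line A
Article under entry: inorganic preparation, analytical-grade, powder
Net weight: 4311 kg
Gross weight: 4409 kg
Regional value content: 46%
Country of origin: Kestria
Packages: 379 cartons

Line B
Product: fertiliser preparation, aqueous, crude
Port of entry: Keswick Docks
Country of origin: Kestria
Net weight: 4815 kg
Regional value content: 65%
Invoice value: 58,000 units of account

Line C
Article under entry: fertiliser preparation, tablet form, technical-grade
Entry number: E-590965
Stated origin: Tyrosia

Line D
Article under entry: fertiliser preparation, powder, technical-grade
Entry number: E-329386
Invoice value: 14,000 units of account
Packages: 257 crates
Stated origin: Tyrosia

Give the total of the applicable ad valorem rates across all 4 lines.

Line A: inorganic → 4.2; powder → 4.2.2; analytical-grade → 4.2.2.1. Scheduled 14%. quota on 4.2 exhausted → over-quota 25%; Kestria agreement on 4.2: RVC < 55%. → 25%.
Line B: fertiliser → 4.1; aqueous → 4.1.2; crude → 4.1.2.1. Scheduled 8%. Kestria agreement on 4.2: 4.1.2.1 not covered. → 8%.
Line C: fertiliser → 4.1; tablet form → 4.1.1; technical-grade → 4.1.1.2. Scheduled 21%. No special measure applies. → 21%.
Line D: fertiliser → 4.1; powder → 4.1.3; technical-grade → 4.1.3.1. Scheduled 37%. No special measure applies. → 37%.
Sum: 25% + 8% + 21% + 37% = 91%.

91%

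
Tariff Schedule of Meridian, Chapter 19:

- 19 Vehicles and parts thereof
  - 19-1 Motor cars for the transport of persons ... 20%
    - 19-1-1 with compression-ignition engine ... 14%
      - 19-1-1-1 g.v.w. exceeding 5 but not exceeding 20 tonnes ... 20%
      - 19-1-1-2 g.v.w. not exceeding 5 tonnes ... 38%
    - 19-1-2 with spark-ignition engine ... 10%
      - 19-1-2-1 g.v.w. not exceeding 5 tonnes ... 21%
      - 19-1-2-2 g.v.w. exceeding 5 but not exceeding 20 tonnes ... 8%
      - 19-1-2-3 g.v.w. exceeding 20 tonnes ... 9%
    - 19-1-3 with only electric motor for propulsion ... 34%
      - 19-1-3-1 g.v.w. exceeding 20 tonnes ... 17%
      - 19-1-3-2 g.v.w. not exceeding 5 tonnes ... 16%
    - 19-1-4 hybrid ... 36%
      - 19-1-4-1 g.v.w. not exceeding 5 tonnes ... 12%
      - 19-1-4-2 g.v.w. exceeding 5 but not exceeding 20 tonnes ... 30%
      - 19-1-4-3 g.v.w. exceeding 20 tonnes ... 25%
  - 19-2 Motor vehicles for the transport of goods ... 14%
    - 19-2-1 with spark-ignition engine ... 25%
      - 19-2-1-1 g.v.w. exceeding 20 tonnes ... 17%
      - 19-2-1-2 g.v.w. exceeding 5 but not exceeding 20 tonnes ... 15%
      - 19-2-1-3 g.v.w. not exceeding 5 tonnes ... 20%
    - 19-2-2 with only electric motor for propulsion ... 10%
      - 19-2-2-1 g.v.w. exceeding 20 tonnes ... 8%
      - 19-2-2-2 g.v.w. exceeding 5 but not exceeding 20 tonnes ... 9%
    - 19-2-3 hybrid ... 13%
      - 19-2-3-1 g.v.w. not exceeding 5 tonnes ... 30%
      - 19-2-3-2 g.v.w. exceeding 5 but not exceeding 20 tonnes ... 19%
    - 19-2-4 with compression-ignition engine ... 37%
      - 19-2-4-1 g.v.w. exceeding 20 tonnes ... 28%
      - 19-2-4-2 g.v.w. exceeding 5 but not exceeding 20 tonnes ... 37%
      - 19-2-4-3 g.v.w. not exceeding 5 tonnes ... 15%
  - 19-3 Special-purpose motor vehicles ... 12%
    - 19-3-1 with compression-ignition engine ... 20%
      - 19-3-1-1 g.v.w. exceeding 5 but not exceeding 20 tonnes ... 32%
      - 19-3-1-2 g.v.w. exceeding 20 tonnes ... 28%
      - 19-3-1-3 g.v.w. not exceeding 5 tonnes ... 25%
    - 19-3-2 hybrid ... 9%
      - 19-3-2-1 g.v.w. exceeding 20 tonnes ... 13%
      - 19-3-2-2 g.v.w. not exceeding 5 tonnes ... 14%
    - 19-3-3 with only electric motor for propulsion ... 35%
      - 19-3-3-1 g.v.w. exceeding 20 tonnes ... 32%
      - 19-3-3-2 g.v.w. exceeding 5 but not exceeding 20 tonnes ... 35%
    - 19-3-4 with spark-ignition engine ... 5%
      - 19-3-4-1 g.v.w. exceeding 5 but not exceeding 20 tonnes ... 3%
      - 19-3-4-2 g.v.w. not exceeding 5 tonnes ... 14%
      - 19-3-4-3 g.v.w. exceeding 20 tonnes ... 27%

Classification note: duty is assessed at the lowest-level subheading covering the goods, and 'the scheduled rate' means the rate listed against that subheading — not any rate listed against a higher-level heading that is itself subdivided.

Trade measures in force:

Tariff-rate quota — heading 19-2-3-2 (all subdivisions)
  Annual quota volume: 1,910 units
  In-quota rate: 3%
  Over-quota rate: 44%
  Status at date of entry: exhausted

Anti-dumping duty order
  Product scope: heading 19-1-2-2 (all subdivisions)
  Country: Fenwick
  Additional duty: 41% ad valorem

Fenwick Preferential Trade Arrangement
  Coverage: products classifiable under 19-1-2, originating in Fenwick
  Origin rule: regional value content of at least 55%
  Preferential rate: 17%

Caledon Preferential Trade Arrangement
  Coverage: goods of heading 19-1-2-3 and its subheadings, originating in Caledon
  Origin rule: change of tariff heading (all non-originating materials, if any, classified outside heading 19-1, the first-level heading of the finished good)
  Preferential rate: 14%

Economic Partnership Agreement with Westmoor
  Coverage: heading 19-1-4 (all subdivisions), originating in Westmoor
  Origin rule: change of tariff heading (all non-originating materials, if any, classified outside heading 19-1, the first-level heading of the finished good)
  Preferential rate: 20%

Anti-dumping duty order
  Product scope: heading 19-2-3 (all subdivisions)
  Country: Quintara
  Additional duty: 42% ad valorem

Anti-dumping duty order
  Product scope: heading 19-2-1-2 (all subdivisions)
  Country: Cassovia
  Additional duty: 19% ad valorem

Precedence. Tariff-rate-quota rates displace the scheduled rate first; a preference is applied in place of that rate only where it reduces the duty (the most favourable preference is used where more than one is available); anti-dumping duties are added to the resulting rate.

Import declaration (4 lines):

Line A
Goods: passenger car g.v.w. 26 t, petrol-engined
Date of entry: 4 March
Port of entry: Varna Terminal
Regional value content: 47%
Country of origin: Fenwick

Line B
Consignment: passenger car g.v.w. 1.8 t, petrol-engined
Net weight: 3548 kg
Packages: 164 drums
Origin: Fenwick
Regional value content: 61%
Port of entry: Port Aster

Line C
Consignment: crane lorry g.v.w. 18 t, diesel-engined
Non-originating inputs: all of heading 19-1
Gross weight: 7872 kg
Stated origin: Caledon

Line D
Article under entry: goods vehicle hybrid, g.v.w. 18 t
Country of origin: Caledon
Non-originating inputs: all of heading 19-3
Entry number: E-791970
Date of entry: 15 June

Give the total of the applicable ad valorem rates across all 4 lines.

Line A: passenger car → 19-1; petrol-engined → 19-1-2; g.v.w. 26 t → 19-1-2-3. Scheduled 9%. Fenwick agreement on 19-1-2: RVC < 55%. → 9%.
Line B: passenger car → 19-1; petrol-engined → 19-1-2; g.v.w. 1.8 t → 19-1-2-1. Scheduled 21%. Fenwick agreement on 19-1-2: RVC ≥ 55% → 17% available; preferential 17%. → 17%.
Line C: crane lorry → 19-3; diesel-engined → 19-3-1; g.v.w. 18 t → 19-3-1-1. Scheduled 32%. Caledon agreement on 19-1-2-3: 19-3-1-1 not covered. → 32%.
Line D: goods vehicle → 19-2; hybrid → 19-2-3; g.v.w. 18 t → 19-2-3-2. Scheduled 19%. quota on 19-2-3-2 exhausted → over-quota 44%; Caledon agreement on 19-1-2-3: 19-2-3-2 not covered. → 44%.
Sum: 9% + 17% + 32% + 44% = 102%.

102%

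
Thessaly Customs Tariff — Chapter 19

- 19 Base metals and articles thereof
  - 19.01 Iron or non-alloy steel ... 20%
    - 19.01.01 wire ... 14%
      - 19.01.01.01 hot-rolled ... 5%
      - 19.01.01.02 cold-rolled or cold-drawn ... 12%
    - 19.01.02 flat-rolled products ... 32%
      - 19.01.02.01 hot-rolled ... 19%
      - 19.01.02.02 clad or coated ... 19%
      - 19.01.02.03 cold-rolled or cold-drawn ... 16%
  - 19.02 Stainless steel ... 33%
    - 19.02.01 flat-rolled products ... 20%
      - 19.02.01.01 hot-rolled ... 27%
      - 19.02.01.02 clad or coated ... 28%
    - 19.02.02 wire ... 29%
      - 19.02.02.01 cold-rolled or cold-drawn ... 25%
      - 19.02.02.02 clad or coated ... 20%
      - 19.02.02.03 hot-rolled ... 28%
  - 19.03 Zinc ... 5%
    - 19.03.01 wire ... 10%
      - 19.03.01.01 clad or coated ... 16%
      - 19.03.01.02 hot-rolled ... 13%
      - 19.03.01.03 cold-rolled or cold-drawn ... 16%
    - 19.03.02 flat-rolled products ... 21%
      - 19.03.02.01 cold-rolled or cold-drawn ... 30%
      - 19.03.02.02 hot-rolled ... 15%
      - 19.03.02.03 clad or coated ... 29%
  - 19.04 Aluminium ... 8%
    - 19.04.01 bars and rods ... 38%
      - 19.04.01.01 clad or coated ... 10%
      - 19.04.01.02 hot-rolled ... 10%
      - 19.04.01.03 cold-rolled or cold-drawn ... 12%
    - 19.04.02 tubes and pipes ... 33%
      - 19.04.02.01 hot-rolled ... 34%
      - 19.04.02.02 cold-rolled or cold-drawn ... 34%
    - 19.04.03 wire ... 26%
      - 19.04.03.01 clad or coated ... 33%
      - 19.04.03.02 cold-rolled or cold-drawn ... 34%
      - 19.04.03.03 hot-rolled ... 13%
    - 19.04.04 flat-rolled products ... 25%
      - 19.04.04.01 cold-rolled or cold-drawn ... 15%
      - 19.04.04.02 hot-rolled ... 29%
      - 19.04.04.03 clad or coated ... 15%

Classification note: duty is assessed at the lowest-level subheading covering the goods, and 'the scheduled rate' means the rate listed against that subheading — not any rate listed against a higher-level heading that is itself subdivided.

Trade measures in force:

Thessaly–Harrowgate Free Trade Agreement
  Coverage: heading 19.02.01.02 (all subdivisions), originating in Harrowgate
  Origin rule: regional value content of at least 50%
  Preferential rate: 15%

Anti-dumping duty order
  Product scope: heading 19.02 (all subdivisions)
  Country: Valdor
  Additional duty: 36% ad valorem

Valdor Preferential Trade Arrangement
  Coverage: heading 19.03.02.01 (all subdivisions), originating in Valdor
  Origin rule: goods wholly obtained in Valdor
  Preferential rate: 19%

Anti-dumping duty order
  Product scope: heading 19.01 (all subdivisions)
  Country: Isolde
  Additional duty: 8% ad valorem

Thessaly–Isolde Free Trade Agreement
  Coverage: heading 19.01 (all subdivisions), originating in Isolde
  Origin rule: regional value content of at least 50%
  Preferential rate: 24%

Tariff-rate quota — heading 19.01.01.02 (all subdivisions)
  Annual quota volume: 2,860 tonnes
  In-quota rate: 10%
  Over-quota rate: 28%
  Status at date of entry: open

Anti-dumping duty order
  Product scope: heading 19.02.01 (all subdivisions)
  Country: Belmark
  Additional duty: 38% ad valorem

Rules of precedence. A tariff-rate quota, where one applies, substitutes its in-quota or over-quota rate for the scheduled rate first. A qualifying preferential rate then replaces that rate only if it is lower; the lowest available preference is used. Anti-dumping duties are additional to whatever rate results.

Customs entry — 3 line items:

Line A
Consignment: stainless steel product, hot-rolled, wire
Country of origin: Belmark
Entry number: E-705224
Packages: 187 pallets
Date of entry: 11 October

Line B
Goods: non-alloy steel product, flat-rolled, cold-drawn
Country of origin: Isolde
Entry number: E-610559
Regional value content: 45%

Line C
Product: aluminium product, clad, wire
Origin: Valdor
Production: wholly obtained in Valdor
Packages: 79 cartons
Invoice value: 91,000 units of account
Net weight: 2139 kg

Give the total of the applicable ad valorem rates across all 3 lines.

Line A: stainless steel → 19.02; wire → 19.02.02; hot-rolled → 19.02.02.03. Scheduled 28%. No special measure applies. → 28%.
Line B: non-alloy steel → 19.01; flat-rolled → 19.01.02; cold-drawn → 19.01.02.03. Scheduled 16%. Isolde agreement on 19.01: RVC < 50%; anti-dumping (Isolde, 19.01): +8%; total 16% + 8% = 24%. → 24%.
Line C: aluminium → 19.04; wire → 19.04.03; clad → 19.04.03.01. Scheduled 33%. Valdor agreement on 19.03.02.01: 19.04.03.01 not covered. → 33%.
Sum: 28% + 24% + 33% = 85%.

85%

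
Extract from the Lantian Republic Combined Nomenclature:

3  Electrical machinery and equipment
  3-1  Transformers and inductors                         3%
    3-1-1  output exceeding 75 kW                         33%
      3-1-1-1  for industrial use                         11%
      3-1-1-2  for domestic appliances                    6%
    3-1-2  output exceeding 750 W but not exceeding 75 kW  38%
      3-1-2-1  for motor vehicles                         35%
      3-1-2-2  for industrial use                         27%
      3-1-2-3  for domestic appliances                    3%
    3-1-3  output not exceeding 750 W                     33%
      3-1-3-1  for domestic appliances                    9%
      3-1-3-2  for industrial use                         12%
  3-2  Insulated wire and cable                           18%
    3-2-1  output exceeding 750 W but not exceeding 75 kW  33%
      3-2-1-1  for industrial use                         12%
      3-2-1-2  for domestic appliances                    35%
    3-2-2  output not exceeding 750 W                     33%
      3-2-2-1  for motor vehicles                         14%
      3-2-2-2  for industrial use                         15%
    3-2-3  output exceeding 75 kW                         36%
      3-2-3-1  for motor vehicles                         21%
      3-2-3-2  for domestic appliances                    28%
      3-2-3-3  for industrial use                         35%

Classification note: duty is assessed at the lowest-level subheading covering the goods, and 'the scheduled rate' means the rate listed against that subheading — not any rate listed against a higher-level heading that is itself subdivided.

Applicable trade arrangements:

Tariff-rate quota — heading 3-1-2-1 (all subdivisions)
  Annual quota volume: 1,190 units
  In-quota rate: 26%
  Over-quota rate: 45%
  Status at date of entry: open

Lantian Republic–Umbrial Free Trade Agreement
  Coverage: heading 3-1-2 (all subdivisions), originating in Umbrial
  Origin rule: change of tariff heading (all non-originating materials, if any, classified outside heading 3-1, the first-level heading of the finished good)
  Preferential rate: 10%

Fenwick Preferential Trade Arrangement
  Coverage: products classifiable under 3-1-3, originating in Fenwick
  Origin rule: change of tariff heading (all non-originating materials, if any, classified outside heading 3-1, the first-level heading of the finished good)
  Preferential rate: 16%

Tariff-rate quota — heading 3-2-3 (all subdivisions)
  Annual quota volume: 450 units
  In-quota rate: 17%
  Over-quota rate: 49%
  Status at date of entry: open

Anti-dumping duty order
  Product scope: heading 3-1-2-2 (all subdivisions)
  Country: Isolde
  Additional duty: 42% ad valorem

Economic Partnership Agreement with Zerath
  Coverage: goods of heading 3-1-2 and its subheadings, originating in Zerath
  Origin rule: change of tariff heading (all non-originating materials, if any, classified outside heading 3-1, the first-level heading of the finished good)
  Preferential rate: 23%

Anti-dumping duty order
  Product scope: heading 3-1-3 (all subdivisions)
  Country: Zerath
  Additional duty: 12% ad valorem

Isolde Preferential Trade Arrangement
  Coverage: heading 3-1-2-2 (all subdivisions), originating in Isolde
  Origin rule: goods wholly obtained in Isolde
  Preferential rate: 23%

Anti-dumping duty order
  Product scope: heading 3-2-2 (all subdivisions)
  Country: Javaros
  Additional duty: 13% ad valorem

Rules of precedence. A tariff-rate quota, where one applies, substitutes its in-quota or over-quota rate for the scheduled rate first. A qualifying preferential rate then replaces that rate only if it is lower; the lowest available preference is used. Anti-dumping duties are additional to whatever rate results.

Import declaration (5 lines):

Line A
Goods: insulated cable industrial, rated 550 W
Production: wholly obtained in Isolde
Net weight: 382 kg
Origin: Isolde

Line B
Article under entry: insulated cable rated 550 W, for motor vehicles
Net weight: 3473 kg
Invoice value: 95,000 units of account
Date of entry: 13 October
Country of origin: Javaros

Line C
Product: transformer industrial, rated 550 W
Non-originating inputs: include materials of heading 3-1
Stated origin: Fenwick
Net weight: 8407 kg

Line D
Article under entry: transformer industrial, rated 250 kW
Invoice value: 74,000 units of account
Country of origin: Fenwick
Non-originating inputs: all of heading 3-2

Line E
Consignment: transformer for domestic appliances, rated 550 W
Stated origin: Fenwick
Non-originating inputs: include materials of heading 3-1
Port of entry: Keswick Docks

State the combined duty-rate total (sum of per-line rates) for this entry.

74%

Line A: insulated cable → 3-2; rated 550 W → 3-2-2; industrial → 3-2-2-2. Scheduled 15%. Isolde agreement on 3-1-2-2: 3-2-2-2 not covered. → 15%.
Line B: insulated cable → 3-2; rated 550 W → 3-2-2; for motor vehicles → 3-2-2-1. Scheduled 14%. anti-dumping (Javaros, 3-2-2): +13%; total 14% + 13% = 27%. → 27%.
Line C: transformer → 3-1; rated 550 W → 3-1-3; industrial → 3-1-3-2. Scheduled 12%. Fenwick agreement on 3-1-3: CTH not met. → 12%.
Line D: transformer → 3-1; rated 250 kW → 3-1-1; industrial → 3-1-1-1. Scheduled 11%. Fenwick agreement on 3-1-3: 3-1-1-1 not covered. → 11%.
Line E: transformer → 3-1; rated 550 W → 3-1-3; for domestic appliances → 3-1-3-1. Scheduled 9%. Fenwick agreement on 3-1-3: CTH not met. → 9%.
Sum: 15% + 27% + 12% + 11% + 9% = 74%.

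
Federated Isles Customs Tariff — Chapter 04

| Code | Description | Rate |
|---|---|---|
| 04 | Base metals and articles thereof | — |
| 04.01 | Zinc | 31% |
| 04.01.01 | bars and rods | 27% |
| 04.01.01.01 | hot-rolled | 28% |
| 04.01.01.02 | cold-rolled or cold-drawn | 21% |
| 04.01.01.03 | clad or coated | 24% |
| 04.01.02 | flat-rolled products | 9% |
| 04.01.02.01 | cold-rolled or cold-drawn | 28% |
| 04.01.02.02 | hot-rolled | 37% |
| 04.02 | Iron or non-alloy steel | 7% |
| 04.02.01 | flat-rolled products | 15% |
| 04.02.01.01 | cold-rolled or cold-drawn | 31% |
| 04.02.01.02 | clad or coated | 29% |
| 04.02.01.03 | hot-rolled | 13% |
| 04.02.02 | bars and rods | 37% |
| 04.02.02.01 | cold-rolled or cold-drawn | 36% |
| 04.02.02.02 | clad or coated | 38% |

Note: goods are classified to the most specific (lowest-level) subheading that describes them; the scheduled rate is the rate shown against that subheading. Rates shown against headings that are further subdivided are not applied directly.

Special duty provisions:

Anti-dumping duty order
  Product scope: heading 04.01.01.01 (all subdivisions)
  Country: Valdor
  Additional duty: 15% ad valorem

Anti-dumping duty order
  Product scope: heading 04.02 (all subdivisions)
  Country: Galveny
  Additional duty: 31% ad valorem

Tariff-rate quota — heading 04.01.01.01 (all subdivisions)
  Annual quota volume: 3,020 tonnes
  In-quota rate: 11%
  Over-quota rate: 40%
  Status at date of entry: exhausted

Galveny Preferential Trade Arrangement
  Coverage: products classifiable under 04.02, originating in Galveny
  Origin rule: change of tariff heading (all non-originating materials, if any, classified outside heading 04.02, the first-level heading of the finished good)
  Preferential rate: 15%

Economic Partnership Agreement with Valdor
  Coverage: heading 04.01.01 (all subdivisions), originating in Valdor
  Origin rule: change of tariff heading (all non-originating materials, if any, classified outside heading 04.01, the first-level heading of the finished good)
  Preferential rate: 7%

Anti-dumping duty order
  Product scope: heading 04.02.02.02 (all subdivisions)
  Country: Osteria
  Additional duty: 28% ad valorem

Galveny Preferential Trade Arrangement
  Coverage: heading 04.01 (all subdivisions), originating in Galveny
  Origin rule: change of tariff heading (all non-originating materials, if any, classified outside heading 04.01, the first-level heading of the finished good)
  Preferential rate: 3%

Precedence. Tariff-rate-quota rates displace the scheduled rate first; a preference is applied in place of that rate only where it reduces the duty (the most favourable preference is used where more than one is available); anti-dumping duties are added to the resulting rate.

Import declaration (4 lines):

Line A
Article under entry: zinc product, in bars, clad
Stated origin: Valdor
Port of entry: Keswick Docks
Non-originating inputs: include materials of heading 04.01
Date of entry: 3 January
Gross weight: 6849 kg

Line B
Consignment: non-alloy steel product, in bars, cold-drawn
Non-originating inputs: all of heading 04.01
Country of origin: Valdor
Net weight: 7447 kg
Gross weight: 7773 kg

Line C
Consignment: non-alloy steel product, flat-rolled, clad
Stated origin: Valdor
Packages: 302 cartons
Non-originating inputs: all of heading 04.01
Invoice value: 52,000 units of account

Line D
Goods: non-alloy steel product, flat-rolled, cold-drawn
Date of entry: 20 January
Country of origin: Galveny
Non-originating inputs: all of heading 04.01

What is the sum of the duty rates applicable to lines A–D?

Line A: zinc → 04.01; in bars → 04.01.01; clad → 04.01.01.03. Scheduled 24%. Valdor agreement on 04.01.01: CTH not met. → 24%.
Line B: non-alloy steel → 04.02; in bars → 04.02.02; cold-drawn → 04.02.02.01. Scheduled 36%. Valdor agreement on 04.01.01: 04.02.02.01 not covered. → 36%.
Line C: non-alloy steel → 04.02; flat-rolled → 04.02.01; clad → 04.02.01.02. Scheduled 29%. Valdor agreement on 04.01.01: 04.02.01.02 not covered. → 29%.
Line D: non-alloy steel → 04.02; flat-rolled → 04.02.01; cold-drawn → 04.02.01.01. Scheduled 31%. Galveny agreement on 04.02: CTH met → 15% available; Galveny agreement on 04.01: 04.02.01.01 not covered; preferential 15%; anti-dumping (Galveny, 04.02): +31%; total 15% + 31% = 46%. → 46%.
Sum: 24% + 36% + 29% + 46% = 135%.

135%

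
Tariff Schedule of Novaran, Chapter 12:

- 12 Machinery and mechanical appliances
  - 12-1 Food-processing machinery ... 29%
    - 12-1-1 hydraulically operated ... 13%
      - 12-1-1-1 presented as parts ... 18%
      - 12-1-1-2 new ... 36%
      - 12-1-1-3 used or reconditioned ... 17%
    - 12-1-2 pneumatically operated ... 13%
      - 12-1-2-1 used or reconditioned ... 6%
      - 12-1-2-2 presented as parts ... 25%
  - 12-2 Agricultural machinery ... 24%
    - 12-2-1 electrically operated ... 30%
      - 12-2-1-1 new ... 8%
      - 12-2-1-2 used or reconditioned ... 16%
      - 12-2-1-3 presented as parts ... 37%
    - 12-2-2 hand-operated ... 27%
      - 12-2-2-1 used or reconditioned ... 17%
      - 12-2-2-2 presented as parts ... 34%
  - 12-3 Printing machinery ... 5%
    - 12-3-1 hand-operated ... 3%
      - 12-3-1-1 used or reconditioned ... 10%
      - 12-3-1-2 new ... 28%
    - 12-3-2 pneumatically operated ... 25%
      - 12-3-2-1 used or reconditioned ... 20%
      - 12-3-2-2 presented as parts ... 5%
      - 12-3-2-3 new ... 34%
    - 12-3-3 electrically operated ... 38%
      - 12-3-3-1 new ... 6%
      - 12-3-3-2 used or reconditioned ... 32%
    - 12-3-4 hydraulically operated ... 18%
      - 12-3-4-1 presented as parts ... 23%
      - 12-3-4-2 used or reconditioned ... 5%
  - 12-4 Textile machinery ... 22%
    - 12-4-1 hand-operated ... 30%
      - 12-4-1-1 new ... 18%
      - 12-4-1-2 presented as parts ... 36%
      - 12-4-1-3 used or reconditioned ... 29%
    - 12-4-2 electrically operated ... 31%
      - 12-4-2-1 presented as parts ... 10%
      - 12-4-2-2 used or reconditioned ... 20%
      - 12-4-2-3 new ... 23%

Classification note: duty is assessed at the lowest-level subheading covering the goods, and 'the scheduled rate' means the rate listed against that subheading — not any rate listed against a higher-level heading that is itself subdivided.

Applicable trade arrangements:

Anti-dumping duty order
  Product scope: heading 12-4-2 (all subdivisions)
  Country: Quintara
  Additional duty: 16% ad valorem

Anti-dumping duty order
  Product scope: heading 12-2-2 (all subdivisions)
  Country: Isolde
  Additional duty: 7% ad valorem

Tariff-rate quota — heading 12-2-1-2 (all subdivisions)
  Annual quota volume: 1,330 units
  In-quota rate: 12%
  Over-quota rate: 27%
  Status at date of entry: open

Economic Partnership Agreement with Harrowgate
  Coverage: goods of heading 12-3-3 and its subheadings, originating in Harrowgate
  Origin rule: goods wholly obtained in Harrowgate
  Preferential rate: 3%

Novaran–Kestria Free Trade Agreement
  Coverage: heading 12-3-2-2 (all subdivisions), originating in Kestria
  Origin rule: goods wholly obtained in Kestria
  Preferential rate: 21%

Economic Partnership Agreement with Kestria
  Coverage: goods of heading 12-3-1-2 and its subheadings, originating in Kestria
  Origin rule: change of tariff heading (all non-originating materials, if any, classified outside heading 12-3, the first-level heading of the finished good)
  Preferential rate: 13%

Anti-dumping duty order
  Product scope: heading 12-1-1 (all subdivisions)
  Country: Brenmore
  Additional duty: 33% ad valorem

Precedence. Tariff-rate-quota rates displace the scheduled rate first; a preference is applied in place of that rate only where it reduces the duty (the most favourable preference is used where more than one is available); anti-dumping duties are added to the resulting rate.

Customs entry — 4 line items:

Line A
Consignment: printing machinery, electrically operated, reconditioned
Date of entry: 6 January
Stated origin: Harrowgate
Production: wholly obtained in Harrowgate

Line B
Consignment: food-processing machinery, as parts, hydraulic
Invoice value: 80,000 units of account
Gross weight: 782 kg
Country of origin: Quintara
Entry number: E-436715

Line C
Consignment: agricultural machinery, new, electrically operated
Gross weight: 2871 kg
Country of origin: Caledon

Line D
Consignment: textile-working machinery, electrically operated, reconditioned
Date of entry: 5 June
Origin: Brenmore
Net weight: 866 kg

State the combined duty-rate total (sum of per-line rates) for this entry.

49%

Line A: printing → 12-3; electrically operated → 12-3-3; reconditioned → 12-3-3-2. Scheduled 32%. Harrowgate agreement on 12-3-3: wholly obtained → 3% available; preferential 3%. → 3%.
Line B: food-processing → 12-1; hydraulic → 12-1-1; as parts → 12-1-1-1. Scheduled 18%. No special measure applies. → 18%.
Line C: agricultural → 12-2; electrically operated → 12-2-1; new → 12-2-1-1. Scheduled 8%. No special measure applies. → 8%.
Line D: textile-working → 12-4; electrically operated → 12-4-2; reconditioned → 12-4-2-2. Scheduled 20%. No special measure applies. → 20%.
Sum: 3% + 18% + 8% + 20% = 49%.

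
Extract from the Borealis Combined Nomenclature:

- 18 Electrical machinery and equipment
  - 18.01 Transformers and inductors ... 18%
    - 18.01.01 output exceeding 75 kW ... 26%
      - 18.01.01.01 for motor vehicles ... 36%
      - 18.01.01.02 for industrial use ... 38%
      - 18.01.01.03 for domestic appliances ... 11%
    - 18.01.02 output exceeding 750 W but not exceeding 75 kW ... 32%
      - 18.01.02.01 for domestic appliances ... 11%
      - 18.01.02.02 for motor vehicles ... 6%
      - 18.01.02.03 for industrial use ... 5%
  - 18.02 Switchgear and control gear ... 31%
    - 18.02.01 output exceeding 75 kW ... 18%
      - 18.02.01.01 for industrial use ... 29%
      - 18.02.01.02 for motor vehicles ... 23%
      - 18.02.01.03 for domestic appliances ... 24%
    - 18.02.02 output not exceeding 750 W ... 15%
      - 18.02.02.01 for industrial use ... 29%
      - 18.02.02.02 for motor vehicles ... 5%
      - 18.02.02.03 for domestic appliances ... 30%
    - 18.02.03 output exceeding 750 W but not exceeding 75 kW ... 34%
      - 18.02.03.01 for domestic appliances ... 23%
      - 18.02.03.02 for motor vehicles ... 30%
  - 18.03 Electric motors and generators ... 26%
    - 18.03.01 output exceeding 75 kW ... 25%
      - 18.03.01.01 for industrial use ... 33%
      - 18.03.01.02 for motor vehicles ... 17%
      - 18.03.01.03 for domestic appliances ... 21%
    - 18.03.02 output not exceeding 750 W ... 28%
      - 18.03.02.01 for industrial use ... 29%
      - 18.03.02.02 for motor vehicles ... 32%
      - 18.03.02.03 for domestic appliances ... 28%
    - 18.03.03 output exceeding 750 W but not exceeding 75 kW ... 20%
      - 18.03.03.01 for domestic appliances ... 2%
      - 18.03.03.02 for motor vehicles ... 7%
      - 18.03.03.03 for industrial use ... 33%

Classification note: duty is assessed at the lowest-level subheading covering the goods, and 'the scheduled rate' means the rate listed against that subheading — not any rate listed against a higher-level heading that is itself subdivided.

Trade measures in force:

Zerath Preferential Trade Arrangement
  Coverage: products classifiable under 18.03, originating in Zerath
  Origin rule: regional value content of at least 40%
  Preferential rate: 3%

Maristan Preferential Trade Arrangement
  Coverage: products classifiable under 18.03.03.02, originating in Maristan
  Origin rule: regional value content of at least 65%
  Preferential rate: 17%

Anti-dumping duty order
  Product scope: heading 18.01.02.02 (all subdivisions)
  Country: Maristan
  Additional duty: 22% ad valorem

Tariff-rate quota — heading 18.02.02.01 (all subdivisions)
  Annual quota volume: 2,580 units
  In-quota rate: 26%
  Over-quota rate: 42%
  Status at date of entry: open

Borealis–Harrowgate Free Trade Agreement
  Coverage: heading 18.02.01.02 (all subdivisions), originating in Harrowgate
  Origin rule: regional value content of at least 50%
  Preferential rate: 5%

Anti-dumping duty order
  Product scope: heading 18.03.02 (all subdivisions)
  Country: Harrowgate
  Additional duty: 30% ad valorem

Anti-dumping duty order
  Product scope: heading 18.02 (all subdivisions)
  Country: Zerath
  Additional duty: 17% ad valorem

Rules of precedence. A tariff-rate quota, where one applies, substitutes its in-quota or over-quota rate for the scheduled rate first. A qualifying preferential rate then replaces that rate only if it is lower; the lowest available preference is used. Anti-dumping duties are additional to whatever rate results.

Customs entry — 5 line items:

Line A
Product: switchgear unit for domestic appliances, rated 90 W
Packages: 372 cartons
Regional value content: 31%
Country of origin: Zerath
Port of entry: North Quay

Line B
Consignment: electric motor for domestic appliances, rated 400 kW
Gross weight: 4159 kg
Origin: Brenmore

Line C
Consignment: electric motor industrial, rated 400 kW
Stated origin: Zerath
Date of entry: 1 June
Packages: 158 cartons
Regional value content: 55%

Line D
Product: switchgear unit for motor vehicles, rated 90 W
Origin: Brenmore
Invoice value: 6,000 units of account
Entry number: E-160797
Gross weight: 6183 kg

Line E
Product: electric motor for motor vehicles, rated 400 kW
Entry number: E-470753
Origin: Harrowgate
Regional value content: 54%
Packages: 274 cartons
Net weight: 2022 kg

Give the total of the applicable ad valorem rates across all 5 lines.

Line A: switchgear unit → 18.02; rated 90 W → 18.02.02; for domestic appliances → 18.02.02.03. Scheduled 30%. Zerath agreement on 18.03: 18.02.02.03 not covered; anti-dumping (Zerath, 18.02): +17%; total 30% + 17% = 47%. → 47%.
Line B: electric motor → 18.03; rated 400 kW → 18.03.01; for domestic appliances → 18.03.01.03. Scheduled 21%. No special measure applies. → 21%.
Line C: electric motor → 18.03; rated 400 kW → 18.03.01; industrial → 18.03.01.01. Scheduled 33%. Zerath agreement on 18.03: RVC ≥ 40% → 3% available; preferential 3%. → 3%.
Line D: switchgear unit → 18.02; rated 90 W → 18.02.02; for motor vehicles → 18.02.02.02. Scheduled 5%. No special measure applies. → 5%.
Line E: electric motor → 18.03; rated 400 kW → 18.03.01; for motor vehicles → 18.03.01.02. Scheduled 17%. Harrowgate agreement on 18.02.01.02: 18.03.01.02 not covered. → 17%.
Sum: 47% + 21% + 3% + 5% + 17% = 93%.

93%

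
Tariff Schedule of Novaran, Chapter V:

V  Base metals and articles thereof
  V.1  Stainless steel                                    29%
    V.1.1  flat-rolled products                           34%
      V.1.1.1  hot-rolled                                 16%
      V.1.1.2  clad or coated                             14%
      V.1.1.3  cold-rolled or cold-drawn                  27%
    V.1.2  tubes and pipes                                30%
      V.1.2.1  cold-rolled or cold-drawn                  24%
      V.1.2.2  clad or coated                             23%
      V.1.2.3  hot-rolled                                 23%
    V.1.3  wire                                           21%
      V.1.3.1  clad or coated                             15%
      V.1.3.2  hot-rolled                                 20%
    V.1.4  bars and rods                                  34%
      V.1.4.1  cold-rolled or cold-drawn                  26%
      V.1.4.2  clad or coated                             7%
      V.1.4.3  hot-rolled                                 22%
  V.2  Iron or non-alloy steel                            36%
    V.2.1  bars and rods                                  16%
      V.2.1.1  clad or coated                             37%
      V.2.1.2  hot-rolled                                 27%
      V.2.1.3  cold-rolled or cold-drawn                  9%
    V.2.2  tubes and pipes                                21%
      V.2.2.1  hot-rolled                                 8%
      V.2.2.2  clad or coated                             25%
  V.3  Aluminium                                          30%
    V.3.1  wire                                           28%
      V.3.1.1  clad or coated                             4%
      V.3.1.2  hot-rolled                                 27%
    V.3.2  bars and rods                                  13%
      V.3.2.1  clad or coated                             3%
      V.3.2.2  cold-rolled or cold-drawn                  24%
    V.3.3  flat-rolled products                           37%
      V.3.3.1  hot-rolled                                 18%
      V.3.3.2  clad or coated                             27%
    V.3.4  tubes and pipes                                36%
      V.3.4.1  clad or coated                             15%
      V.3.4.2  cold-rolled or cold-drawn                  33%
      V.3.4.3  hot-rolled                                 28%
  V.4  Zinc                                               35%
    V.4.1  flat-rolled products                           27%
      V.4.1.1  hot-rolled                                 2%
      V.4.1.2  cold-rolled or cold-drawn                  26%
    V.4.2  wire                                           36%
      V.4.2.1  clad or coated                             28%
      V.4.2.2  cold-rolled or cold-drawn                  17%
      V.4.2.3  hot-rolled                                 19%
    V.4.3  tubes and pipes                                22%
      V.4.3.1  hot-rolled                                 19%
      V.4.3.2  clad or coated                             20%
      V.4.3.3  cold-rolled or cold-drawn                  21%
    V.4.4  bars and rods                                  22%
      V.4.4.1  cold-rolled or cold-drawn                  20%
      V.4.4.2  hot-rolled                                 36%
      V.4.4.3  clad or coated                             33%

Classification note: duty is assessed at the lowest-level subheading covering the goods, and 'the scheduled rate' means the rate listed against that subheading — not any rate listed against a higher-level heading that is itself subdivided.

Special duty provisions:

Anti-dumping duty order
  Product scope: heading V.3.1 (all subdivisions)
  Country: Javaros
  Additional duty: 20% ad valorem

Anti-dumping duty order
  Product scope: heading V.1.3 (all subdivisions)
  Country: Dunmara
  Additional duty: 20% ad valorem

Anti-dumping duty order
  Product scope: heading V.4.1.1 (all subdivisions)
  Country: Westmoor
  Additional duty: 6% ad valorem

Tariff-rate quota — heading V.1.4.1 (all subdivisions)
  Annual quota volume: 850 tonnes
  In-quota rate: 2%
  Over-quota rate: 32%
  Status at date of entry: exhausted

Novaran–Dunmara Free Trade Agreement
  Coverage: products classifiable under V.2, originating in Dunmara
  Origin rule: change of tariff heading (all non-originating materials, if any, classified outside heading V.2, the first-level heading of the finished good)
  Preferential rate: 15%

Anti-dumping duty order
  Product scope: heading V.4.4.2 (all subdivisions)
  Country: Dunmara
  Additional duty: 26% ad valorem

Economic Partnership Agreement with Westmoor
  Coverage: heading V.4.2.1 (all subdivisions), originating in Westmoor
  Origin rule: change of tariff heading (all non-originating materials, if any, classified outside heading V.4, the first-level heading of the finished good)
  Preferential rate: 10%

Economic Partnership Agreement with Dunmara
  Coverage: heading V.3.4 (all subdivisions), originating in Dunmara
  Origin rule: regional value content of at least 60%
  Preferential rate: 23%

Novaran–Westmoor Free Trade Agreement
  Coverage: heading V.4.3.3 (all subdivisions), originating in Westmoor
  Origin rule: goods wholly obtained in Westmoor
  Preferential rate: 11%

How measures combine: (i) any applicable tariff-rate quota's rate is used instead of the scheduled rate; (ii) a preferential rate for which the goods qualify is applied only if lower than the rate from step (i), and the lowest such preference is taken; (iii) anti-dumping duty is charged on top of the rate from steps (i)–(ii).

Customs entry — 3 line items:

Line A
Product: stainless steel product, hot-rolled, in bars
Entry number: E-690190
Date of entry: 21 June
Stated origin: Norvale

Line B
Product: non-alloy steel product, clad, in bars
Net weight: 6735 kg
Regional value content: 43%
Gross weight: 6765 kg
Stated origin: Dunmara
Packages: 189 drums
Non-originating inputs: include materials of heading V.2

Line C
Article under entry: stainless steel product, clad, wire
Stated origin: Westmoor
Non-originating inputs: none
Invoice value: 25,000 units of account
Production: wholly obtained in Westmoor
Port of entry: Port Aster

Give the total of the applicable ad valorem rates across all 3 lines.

Line A: stainless steel → V.1; in bars → V.1.4; hot-rolled → V.1.4.3. Scheduled 22%. No special measure applies. → 22%.
Line B: non-alloy steel → V.2; in bars → V.2.1; clad → V.2.1.1. Scheduled 37%. Dunmara agreement on V.2: CTH not met; Dunmara agreement on V.3.4: V.2.1.1 not covered. → 37%.
Line C: stainless steel → V.1; wire → V.1.3; clad → V.1.3.1. Scheduled 15%. Westmoor agreement on V.4.2.1: V.1.3.1 not covered; Westmoor agreement on V.4.3.3: V.1.3.1 not covered. → 15%.
Sum: 22% + 37% + 15% = 74%.

74%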